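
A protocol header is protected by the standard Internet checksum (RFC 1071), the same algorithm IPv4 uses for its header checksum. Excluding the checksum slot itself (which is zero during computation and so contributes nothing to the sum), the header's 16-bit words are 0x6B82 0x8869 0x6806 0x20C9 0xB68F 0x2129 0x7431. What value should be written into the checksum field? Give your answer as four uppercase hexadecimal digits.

One's-complement addition (fold any carry out of bit 15 back into bit 0):
  0x6B82 + 0x8869 = 0x0F3EB
  0xF3EB + 0x6806 = 0x15BF1 → wrap carry → 0x5BF2
  0x5BF2 + 0x20C9 = 0x07CBB
  0x7CBB + 0xB68F = 0x1334A → wrap carry → 0x334B
  0x334B + 0x2129 = 0x05474
  0x5474 + 0x7431 = 0x0C8A5
One's-complement sum = 0xC8A5.
Checksum = ~0xC8A5 & 0xFFFF = 0x375A.

375A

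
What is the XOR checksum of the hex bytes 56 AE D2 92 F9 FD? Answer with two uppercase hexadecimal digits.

BC

XOR the bytes together:
  start with 0x56
  0x56 ⊕ 0xAE = 0xF8
  0xF8 ⊕ 0xD2 = 0x2A
  0x2A ⊕ 0x92 = 0xB8
  0xB8 ⊕ 0xF9 = 0x41
  0x41 ⊕ 0xFD = 0xBC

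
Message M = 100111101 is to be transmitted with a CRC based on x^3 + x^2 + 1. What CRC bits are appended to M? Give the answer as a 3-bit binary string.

Append 3 zeros: 100111101000. Divide by 1101 (XOR where the leading bit is 1):
  pos 0: 1001 XOR 1101 = 0100
  pos 1: 1001 XOR 1101 = 0100
  pos 2: 1001 XOR 1101 = 0100
  pos 3: 1001 XOR 1101 = 0100
  pos 4: 1000 XOR 1101 = 0101
  pos 5: 1011 XOR 1101 = 0110
  pos 6: 1100 XOR 1101 = 0001
Remainder (last 3 bits) = 100. This is the CRC / FCS.

100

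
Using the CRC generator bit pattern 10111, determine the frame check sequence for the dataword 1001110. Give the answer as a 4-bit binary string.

1100

Append 4 zeros: 10011100000. Divide by 10111 (XOR where the leading bit is 1):
  pos 0: 10011 XOR 10111 = 00100
  pos 2: 10010 XOR 10111 = 00101
  pos 4: 10100 XOR 10111 = 00011
Remainder (last 4 bits) = 1100. This is the CRC / FCS.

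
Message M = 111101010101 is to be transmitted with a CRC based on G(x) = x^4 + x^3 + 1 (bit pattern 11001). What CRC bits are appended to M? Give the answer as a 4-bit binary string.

1010

Append 4 zeros: 1111010101010000. Divide by 11001 (XOR where the leading bit is 1):
  pos 0: 11110 XOR 11001 = 00111
  pos 2: 11110 XOR 11001 = 00111
  pos 4: 11110 XOR 11001 = 00111
  pos 6: 11110 XOR 11001 = 00111
  pos 8: 11110 XOR 11001 = 00111
  pos 10: 11100 XOR 11001 = 00101
Remainder (last 4 bits) = 1010. This is the CRC / FCS.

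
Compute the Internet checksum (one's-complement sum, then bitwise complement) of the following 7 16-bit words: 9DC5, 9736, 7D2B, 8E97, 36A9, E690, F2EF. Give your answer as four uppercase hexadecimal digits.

One's-complement addition (fold any carry out of bit 15 back into bit 0):
  0x9DC5 + 0x9736 = 0x134FB → wrap carry → 0x34FC
  0x34FC + 0x7D2B = 0x0B227
  0xB227 + 0x8E97 = 0x140BE → wrap carry → 0x40BF
  0x40BF + 0x36A9 = 0x07768
  0x7768 + 0xE690 = 0x15DF8 → wrap carry → 0x5DF9
  0x5DF9 + 0xF2EF = 0x150E8 → wrap carry → 0x50E9
One's-complement sum = 0x50E9.
Checksum = ~0x50E9 & 0xFFFF = 0xAF16.

AF16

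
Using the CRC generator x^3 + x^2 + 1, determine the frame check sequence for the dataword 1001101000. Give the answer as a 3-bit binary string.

Append 3 zeros: 1001101000000. Divide by 1101 (XOR where the leading bit is 1):
  pos 0: 1001 XOR 1101 = 0100
  pos 1: 1001 XOR 1101 = 0100
  pos 2: 1000 XOR 1101 = 0101
  pos 3: 1011 XOR 1101 = 0110
  pos 4: 1100 XOR 1101 = 0001
  pos 7: 1000 XOR 1101 = 0101
  pos 8: 1010 XOR 1101 = 0111
  pos 9: 1110 XOR 1101 = 0011
Remainder (last 3 bits) = 011. This is the CRC / FCS.

011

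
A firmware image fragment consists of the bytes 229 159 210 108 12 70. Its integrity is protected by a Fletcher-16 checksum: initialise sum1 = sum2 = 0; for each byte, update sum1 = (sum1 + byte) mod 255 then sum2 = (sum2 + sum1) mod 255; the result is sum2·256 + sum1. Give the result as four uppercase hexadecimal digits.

Running sums (mod 255):
  after byte 0 (229): sum1=229, sum2=229
  after byte 1 (159): sum1=133, sum2=107
  after byte 2 (210): sum1=88, sum2=195
  after byte 3 (108): sum1=196, sum2=136
  after byte 4 (12): sum1=208, sum2=89
  after byte 5 (70): sum1=23, sum2=112
Checksum = sum2·256 + sum1 = 112·256 + 23 = 28695 = 0x7017.

7017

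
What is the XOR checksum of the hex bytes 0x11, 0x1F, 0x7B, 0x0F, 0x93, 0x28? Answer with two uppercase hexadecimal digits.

XOR the bytes together:
  start with 0x11
  0x11 ⊕ 0x1F = 0x0E
  0x0E ⊕ 0x7B = 0x75
  0x75 ⊕ 0x0F = 0x7A
  0x7A ⊕ 0x93 = 0xE9
  0xE9 ⊕ 0x28 = 0xC1

C1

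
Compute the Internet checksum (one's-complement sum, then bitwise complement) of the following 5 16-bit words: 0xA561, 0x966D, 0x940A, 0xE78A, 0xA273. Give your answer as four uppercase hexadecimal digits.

A627

One's-complement addition (fold any carry out of bit 15 back into bit 0):
  0xA561 + 0x966D = 0x13BCE → wrap carry → 0x3BCF
  0x3BCF + 0x940A = 0x0CFD9
  0xCFD9 + 0xE78A = 0x1B763 → wrap carry → 0xB764
  0xB764 + 0xA273 = 0x159D7 → wrap carry → 0x59D8
One's-complement sum = 0x59D8.
Checksum = ~0x59D8 & 0xFFFF = 0xA627.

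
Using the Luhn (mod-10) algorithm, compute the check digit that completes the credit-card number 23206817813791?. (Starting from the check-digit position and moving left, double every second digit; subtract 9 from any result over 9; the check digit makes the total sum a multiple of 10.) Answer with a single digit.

Partial digits right→left: 1 9 7 3 1 8 7 1 8 6 0 2 3 2
Double every second digit counting from the check-digit position (so the 1st, 3rd, 5th, ... of the partial from the right).
  doubled (with −9 where >9): 2 5 2 5 7 0 6 → sum 27
  kept as-is: 9 3 8 1 6 2 2 → sum 31
Total = 27 + 31 = 58.
Check digit = (10 − (58 mod 10)) mod 10 = 2.

2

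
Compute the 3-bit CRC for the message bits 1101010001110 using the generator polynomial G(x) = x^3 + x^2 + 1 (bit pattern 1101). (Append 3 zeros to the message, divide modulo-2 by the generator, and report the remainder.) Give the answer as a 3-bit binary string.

111

Append 3 zeros: 1101010001110000. Divide by 1101 (XOR where the leading bit is 1):
  pos 0: 1101 XOR 1101 = 0000
  pos 5: 1000 XOR 1101 = 0101
  pos 6: 1011 XOR 1101 = 0110
  pos 7: 1101 XOR 1101 = 0000
  pos 11: 1000 XOR 1101 = 0101
  pos 12: 1010 XOR 1101 = 0111
Remainder (last 3 bits) = 111. This is the CRC / FCS.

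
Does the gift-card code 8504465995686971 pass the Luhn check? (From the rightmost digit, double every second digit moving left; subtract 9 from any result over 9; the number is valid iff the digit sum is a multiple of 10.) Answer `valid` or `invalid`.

From the right, keep odd positions and double even positions (subtract 9 from any doubled value over 9):
  doubled (positions 2,4,...): 5 3 3 9 1 8 0 7 → sum 36
  kept (positions 1,3,...): 1 9 8 5 9 6 4 5 → sum 47
Total = 83.
83 mod 10 = 3, so the number is invalid.

invalid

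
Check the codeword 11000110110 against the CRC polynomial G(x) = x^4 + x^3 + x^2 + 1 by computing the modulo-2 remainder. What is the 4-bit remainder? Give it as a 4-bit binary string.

Modulo-2 division of 11000110110 by 11101:
  pos 0: 11000 XOR 11101 = 00101
  pos 2: 10111 XOR 11101 = 01010
  pos 3: 10100 XOR 11101 = 01001
  pos 4: 10011 XOR 11101 = 01110
  pos 5: 11101 XOR 11101 = 00000
Remainder = 0000 (zero — the frame passes the CRC check).

0000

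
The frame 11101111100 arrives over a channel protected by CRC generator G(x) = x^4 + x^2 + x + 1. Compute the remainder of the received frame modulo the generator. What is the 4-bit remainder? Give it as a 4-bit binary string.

0000

Modulo-2 division of 11101111100 by 10111:
  pos 0: 11101 XOR 10111 = 01010
  pos 1: 10101 XOR 10111 = 00010
  pos 4: 10111 XOR 10111 = 00000
Remainder = 0000 (zero — the frame passes the CRC check).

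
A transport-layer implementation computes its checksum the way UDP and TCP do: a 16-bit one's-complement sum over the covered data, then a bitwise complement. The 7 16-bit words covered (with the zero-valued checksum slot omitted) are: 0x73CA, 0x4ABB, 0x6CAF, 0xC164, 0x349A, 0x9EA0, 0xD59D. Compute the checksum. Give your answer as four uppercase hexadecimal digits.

6A8D

One's-complement addition (fold any carry out of bit 15 back into bit 0):
  0x73CA + 0x4ABB = 0x0BE85
  0xBE85 + 0x6CAF = 0x12B34 → wrap carry → 0x2B35
  0x2B35 + 0xC164 = 0x0EC99
  0xEC99 + 0x349A = 0x12133 → wrap carry → 0x2134
  0x2134 + 0x9EA0 = 0x0BFD4
  0xBFD4 + 0xD59D = 0x19571 → wrap carry → 0x9572
One's-complement sum = 0x9572.
Checksum = ~0x9572 & 0xFFFF = 0x6A8D.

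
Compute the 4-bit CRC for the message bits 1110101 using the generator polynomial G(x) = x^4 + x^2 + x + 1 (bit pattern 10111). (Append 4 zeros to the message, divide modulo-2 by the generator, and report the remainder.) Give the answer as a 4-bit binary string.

0010

Append 4 zeros: 11101010000. Divide by 10111 (XOR where the leading bit is 1):
  pos 0: 11101 XOR 10111 = 01010
  pos 1: 10100 XOR 10111 = 00011
  pos 4: 11100 XOR 10111 = 01011
  pos 5: 10110 XOR 10111 = 00001
Remainder (last 4 bits) = 0010. This is the CRC / FCS.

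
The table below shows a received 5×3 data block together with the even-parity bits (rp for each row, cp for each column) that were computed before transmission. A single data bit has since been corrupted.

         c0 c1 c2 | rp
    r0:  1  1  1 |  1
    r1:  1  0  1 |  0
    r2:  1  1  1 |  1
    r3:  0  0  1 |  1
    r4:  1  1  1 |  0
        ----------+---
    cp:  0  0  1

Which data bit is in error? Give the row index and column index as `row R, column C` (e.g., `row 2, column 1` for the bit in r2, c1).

Recompute each row's even parity and compare to rp:
  r0: data parity 1, sent rp 1 → ok
  r1: data parity 0, sent rp 0 → ok
  r2: data parity 1, sent rp 1 → ok
  r3: data parity 1, sent rp 1 → ok
  r4: data parity 1, sent rp 0 → mismatch
Recompute each column's even parity and compare to cp:
  c0: data parity 0, sent cp 0 → ok
  c1: data parity 1, sent cp 0 → mismatch
  c2: data parity 1, sent cp 1 → ok
Exactly one row (r4) and one column (c1) fail → the flipped bit is at their intersection.

row 4, column 1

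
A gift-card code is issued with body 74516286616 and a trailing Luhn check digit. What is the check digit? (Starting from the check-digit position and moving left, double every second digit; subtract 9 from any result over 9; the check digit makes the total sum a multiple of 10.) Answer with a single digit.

4

Partial digits right→left: 6 1 6 6 8 2 6 1 5 4 7
Double every second digit counting from the check-digit position (so the 1st, 3rd, 5th, ... of the partial from the right).
  doubled (with −9 where >9): 3 3 7 3 1 5 → sum 22
  kept as-is: 1 6 2 1 4 → sum 14
Total = 22 + 14 = 36.
Check digit = (10 − (36 mod 10)) mod 10 = 4.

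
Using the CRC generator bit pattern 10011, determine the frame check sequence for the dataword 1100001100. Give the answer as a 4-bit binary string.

0101

Append 4 zeros: 11000011000000. Divide by 10011 (XOR where the leading bit is 1):
  pos 0: 11000 XOR 10011 = 01011
  pos 1: 10110 XOR 10011 = 00101
  pos 3: 10111 XOR 10011 = 00100
  pos 5: 10000 XOR 10011 = 00011
  pos 8: 11000 XOR 10011 = 01011
  pos 9: 10110 XOR 10011 = 00101
Remainder (last 4 bits) = 0101. This is the CRC / FCS.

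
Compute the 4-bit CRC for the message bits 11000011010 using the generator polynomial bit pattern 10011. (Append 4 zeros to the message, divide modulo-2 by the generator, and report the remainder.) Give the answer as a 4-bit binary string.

Append 4 zeros: 110000110100000. Divide by 10011 (XOR where the leading bit is 1):
  pos 0: 11000 XOR 10011 = 01011
  pos 1: 10110 XOR 10011 = 00101
  pos 3: 10111 XOR 10011 = 00100
  pos 5: 10001 XOR 10011 = 00010
  pos 8: 10000 XOR 10011 = 00011
Remainder (last 4 bits) = 1100. This is the CRC / FCS.

1100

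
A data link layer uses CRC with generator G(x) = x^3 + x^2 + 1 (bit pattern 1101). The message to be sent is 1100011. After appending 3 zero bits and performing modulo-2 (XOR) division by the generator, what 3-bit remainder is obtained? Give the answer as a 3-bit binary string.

100

Append 3 zeros: 1100011000. Divide by 1101 (XOR where the leading bit is 1):
  pos 0: 1100 XOR 1101 = 0001
  pos 3: 1011 XOR 1101 = 0110
  pos 4: 1100 XOR 1101 = 0001
Remainder (last 3 bits) = 100. This is the CRC / FCS.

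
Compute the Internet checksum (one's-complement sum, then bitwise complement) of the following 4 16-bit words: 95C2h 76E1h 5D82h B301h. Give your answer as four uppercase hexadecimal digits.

One's-complement addition (fold any carry out of bit 15 back into bit 0):
  0x95C2 + 0x76E1 = 0x10CA3 → wrap carry → 0x0CA4
  0x0CA4 + 0x5D82 = 0x06A26
  0x6A26 + 0xB301 = 0x11D27 → wrap carry → 0x1D28
One's-complement sum = 0x1D28.
Checksum = ~0x1D28 & 0xFFFF = 0xE2D7.

E2D7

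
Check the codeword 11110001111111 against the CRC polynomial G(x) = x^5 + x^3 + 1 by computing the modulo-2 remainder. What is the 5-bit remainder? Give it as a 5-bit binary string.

Modulo-2 division of 11110001111111 by 101001:
  pos 0: 111100 XOR 101001 = 010101
  pos 1: 101010 XOR 101001 = 000011
  pos 5: 111111 XOR 101001 = 010110
  pos 6: 101101 XOR 101001 = 000100
Remainder = 10011 (nonzero — an error is detected).

10011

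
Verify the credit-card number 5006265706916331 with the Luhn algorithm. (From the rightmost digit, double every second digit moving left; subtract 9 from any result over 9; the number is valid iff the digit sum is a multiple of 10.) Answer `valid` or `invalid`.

From the right, keep odd positions and double even positions (subtract 9 from any doubled value over 9):
  doubled (positions 2,4,...): 6 3 9 0 1 4 0 1 → sum 24
  kept (positions 1,3,...): 1 3 1 6 7 6 6 0 → sum 30
Total = 54.
54 mod 10 = 4, so the number is invalid.

invalid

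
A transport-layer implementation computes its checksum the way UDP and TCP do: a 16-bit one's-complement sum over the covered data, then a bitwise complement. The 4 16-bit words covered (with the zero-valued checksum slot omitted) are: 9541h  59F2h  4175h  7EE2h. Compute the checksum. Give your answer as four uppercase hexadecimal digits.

One's-complement addition (fold any carry out of bit 15 back into bit 0):
  0x9541 + 0x59F2 = 0x0EF33
  0xEF33 + 0x4175 = 0x130A8 → wrap carry → 0x30A9
  0x30A9 + 0x7EE2 = 0x0AF8B
One's-complement sum = 0xAF8B.
Checksum = ~0xAF8B & 0xFFFF = 0x5074.

5074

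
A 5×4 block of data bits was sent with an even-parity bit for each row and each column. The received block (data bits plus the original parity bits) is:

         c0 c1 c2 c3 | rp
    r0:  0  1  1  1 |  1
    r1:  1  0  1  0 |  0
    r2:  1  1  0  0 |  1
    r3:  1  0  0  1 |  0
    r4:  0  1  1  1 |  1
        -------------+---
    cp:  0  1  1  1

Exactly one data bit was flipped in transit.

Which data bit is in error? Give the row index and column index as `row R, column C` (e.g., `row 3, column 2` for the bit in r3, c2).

Recompute each row's even parity and compare to rp:
  r0: data parity 1, sent rp 1 → ok
  r1: data parity 0, sent rp 0 → ok
  r2: data parity 0, sent rp 1 → mismatch
  r3: data parity 0, sent rp 0 → ok
  r4: data parity 1, sent rp 1 → ok
Recompute each column's even parity and compare to cp:
  c0: data parity 1, sent cp 0 → mismatch
  c1: data parity 1, sent cp 1 → ok
  c2: data parity 1, sent cp 1 → ok
  c3: data parity 1, sent cp 1 → ok
Exactly one row (r2) and one column (c0) fail → the flipped bit is at their intersection.

row 2, column 0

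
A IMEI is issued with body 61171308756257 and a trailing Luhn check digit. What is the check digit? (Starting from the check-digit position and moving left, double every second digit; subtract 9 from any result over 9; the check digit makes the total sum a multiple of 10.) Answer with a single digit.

Partial digits right→left: 7 5 2 6 5 7 8 0 3 1 7 1 1 6
Double every second digit counting from the check-digit position (so the 1st, 3rd, 5th, ... of the partial from the right).
  doubled (with −9 where >9): 5 4 1 7 6 5 2 → sum 30
  kept as-is: 5 6 7 0 1 1 6 → sum 26
Total = 30 + 26 = 56.
Check digit = (10 − (56 mod 10)) mod 10 = 4.

4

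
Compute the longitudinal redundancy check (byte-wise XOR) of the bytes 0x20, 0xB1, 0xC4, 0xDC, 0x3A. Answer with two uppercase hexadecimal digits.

XOR the bytes together:
  start with 0x20
  0x20 ⊕ 0xB1 = 0x91
  0x91 ⊕ 0xC4 = 0x55
  0x55 ⊕ 0xDC = 0x89
  0x89 ⊕ 0x3A = 0xB3

B3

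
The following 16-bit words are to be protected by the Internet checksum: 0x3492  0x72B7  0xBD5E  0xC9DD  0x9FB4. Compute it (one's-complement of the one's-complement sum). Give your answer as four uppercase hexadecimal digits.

31C5

One's-complement addition (fold any carry out of bit 15 back into bit 0):
  0x3492 + 0x72B7 = 0x0A749
  0xA749 + 0xBD5E = 0x164A7 → wrap carry → 0x64A8
  0x64A8 + 0xC9DD = 0x12E85 → wrap carry → 0x2E86
  0x2E86 + 0x9FB4 = 0x0CE3A
One's-complement sum = 0xCE3A.
Checksum = ~0xCE3A & 0xFFFF = 0x31C5.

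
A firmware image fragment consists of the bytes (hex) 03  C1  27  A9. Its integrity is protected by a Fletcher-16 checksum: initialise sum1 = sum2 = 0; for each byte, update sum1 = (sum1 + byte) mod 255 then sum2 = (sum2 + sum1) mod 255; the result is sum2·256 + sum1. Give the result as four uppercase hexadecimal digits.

Running sums (mod 255):
  after byte 0 (03): sum1=3, sum2=3
  after byte 1 (C1): sum1=196, sum2=199
  after byte 2 (27): sum1=235, sum2=179
  after byte 3 (A9): sum1=149, sum2=73
Checksum = sum2·256 + sum1 = 73·256 + 149 = 18837 = 0x4995.

4995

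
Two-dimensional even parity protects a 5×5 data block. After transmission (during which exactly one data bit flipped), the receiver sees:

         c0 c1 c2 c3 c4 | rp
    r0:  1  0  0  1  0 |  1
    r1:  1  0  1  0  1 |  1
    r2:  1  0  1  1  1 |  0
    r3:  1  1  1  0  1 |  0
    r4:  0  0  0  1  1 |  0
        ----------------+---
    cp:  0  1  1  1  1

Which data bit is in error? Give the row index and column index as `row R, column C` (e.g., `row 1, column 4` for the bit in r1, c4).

Recompute each row's even parity and compare to rp:
  r0: data parity 0, sent rp 1 → mismatch
  r1: data parity 1, sent rp 1 → ok
  r2: data parity 0, sent rp 0 → ok
  r3: data parity 0, sent rp 0 → ok
  r4: data parity 0, sent rp 0 → ok
Recompute each column's even parity and compare to cp:
  c0: data parity 0, sent cp 0 → ok
  c1: data parity 1, sent cp 1 → ok
  c2: data parity 1, sent cp 1 → ok
  c3: data parity 1, sent cp 1 → ok
  c4: data parity 0, sent cp 1 → mismatch
Exactly one row (r0) and one column (c4) fail → the flipped bit is at their intersection.

row 0, column 4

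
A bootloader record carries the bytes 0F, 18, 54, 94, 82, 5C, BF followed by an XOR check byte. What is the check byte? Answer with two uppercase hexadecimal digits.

XOR the bytes together:
  start with 0x0F
  0x0F ⊕ 0x18 = 0x17
  0x17 ⊕ 0x54 = 0x43
  0x43 ⊕ 0x94 = 0xD7
  0xD7 ⊕ 0x82 = 0x55
  0x55 ⊕ 0x5C = 0x09
  0x09 ⊕ 0xBF = 0xB6

B6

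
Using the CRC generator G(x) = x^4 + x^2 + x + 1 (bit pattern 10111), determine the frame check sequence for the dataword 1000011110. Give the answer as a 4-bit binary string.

1101

Append 4 zeros: 10000111100000. Divide by 10111 (XOR where the leading bit is 1):
  pos 0: 10000 XOR 10111 = 00111
  pos 2: 11111 XOR 10111 = 01000
  pos 3: 10001 XOR 10111 = 00110
  pos 5: 11010 XOR 10111 = 01101
  pos 6: 11010 XOR 10111 = 01101
  pos 7: 11010 XOR 10111 = 01101
  pos 8: 11010 XOR 10111 = 01101
  pos 9: 11010 XOR 10111 = 01101
Remainder (last 4 bits) = 1101. This is the CRC / FCS.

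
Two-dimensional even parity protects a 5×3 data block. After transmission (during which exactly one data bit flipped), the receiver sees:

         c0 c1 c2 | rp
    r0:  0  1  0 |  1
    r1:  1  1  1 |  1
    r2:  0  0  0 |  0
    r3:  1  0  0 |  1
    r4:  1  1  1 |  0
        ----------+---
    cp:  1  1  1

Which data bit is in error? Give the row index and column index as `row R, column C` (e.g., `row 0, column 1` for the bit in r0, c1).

row 4, column 2

Recompute each row's even parity and compare to rp:
  r0: data parity 1, sent rp 1 → ok
  r1: data parity 1, sent rp 1 → ok
  r2: data parity 0, sent rp 0 → ok
  r3: data parity 1, sent rp 1 → ok
  r4: data parity 1, sent rp 0 → mismatch
Recompute each column's even parity and compare to cp:
  c0: data parity 1, sent cp 1 → ok
  c1: data parity 1, sent cp 1 → ok
  c2: data parity 0, sent cp 1 → mismatch
Exactly one row (r4) and one column (c2) fail → the flipped bit is at their intersection.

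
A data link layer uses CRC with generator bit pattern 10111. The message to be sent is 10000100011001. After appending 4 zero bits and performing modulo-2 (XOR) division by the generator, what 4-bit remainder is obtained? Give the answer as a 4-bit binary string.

Append 4 zeros: 100001000110010000. Divide by 10111 (XOR where the leading bit is 1):
  pos 0: 10000 XOR 10111 = 00111
  pos 2: 11110 XOR 10111 = 01001
  pos 3: 10010 XOR 10111 = 00101
  pos 5: 10101 XOR 10111 = 00010
  pos 8: 10100 XOR 10111 = 00011
  pos 11: 11100 XOR 10111 = 01011
  pos 12: 10110 XOR 10111 = 00001
Remainder (last 4 bits) = 0010. This is the CRC / FCS.

0010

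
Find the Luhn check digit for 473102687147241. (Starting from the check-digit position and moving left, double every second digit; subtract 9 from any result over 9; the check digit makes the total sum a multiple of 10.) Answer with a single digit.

4

Partial digits right→left: 1 4 2 7 4 1 7 8 6 2 0 1 3 7 4
Double every second digit counting from the check-digit position (so the 1st, 3rd, 5th, ... of the partial from the right).
  doubled (with −9 where >9): 2 4 8 5 3 0 6 8 → sum 36
  kept as-is: 4 7 1 8 2 1 7 → sum 30
Total = 36 + 30 = 66.
Check digit = (10 − (66 mod 10)) mod 10 = 4.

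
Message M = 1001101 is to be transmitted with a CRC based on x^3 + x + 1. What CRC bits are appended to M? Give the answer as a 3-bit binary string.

Append 3 zeros: 1001101000. Divide by 1011 (XOR where the leading bit is 1):
  pos 0: 1001 XOR 1011 = 0010
  pos 2: 1010 XOR 1011 = 0001
  pos 5: 1100 XOR 1011 = 0111
  pos 6: 1110 XOR 1011 = 0101
Remainder (last 3 bits) = 101. This is the CRC / FCS.

101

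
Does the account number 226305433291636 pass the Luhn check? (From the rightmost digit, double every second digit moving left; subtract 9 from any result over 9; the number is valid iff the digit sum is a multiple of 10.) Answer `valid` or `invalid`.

From the right, keep odd positions and double even positions (subtract 9 from any doubled value over 9):
  doubled (positions 2,4,...): 6 2 4 6 1 6 4 → sum 29
  kept (positions 1,3,...): 6 6 9 3 4 0 6 2 → sum 36
Total = 65.
65 mod 10 = 5, so the number is invalid.

invalid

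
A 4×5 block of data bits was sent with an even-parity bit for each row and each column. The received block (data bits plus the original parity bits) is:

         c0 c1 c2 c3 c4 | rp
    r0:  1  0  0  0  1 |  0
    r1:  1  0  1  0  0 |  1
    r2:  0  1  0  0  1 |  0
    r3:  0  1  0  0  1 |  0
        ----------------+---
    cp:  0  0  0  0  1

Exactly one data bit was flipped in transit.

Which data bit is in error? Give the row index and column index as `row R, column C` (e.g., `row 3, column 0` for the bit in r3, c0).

Recompute each row's even parity and compare to rp:
  r0: data parity 0, sent rp 0 → ok
  r1: data parity 0, sent rp 1 → mismatch
  r2: data parity 0, sent rp 0 → ok
  r3: data parity 0, sent rp 0 → ok
Recompute each column's even parity and compare to cp:
  c0: data parity 0, sent cp 0 → ok
  c1: data parity 0, sent cp 0 → ok
  c2: data parity 1, sent cp 0 → mismatch
  c3: data parity 0, sent cp 0 → ok
  c4: data parity 1, sent cp 1 → ok
Exactly one row (r1) and one column (c2) fail → the flipped bit is at their intersection.

row 1, column 2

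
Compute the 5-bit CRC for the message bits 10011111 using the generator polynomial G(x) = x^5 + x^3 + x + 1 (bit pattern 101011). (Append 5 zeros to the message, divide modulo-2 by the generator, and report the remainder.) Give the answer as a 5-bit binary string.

Append 5 zeros: 1001111100000. Divide by 101011 (XOR where the leading bit is 1):
  pos 0: 100111 XOR 101011 = 001100
  pos 2: 110011 XOR 101011 = 011000
  pos 3: 110000 XOR 101011 = 011011
  pos 4: 110110 XOR 101011 = 011101
  pos 5: 111010 XOR 101011 = 010001
  pos 6: 100010 XOR 101011 = 001001
Remainder (last 5 bits) = 10010. This is the CRC / FCS.

10010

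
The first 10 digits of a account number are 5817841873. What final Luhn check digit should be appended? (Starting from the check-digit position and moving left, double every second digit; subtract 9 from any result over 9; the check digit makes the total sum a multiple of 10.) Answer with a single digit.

5

Partial digits right→left: 3 7 8 1 4 8 7 1 8 5
Double every second digit counting from the check-digit position (so the 1st, 3rd, 5th, ... of the partial from the right).
  doubled (with −9 where >9): 6 7 8 5 7 → sum 33
  kept as-is: 7 1 8 1 5 → sum 22
Total = 33 + 22 = 55.
Check digit = (10 − (55 mod 10)) mod 10 = 5.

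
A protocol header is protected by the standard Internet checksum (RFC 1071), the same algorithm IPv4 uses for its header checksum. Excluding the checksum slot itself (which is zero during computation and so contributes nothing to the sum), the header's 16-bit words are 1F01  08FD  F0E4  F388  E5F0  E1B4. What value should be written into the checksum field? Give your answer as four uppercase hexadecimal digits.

2BEE

One's-complement addition (fold any carry out of bit 15 back into bit 0):
  0x1F01 + 0x08FD = 0x027FE
  0x27FE + 0xF0E4 = 0x118E2 → wrap carry → 0x18E3
  0x18E3 + 0xF388 = 0x10C6B → wrap carry → 0x0C6C
  0x0C6C + 0xE5F0 = 0x0F25C
  0xF25C + 0xE1B4 = 0x1D410 → wrap carry → 0xD411
One's-complement sum = 0xD411.
Checksum = ~0xD411 & 0xFFFF = 0x2BEE.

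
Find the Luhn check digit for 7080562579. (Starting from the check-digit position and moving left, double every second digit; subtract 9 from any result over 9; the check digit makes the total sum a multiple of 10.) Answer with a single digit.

Partial digits right→left: 9 7 5 2 6 5 0 8 0 7
Double every second digit counting from the check-digit position (so the 1st, 3rd, 5th, ... of the partial from the right).
  doubled (with −9 where >9): 9 1 3 0 0 → sum 13
  kept as-is: 7 2 5 8 7 → sum 29
Total = 13 + 29 = 42.
Check digit = (10 − (42 mod 10)) mod 10 = 8.

8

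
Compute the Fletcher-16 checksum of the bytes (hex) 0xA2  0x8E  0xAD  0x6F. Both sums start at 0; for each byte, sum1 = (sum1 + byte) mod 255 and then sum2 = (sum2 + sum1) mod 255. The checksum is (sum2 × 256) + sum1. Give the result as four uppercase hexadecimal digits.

014E

Running sums (mod 255):
  after byte 0 (0xA2): sum1=162, sum2=162
  after byte 1 (0x8E): sum1=49, sum2=211
  after byte 2 (0xAD): sum1=222, sum2=178
  after byte 3 (0x6F): sum1=78, sum2=1
Checksum = sum2·256 + sum1 = 1·256 + 78 = 334 = 0x014E.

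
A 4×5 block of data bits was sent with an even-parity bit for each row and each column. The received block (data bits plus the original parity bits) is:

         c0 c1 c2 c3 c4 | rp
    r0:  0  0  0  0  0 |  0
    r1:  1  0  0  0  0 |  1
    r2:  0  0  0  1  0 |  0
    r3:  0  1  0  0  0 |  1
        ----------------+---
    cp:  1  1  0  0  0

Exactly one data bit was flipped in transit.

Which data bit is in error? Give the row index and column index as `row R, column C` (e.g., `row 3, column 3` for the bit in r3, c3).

Recompute each row's even parity and compare to rp:
  r0: data parity 0, sent rp 0 → ok
  r1: data parity 1, sent rp 1 → ok
  r2: data parity 1, sent rp 0 → mismatch
  r3: data parity 1, sent rp 1 → ok
Recompute each column's even parity and compare to cp:
  c0: data parity 1, sent cp 1 → ok
  c1: data parity 1, sent cp 1 → ok
  c2: data parity 0, sent cp 0 → ok
  c3: data parity 1, sent cp 0 → mismatch
  c4: data parity 0, sent cp 0 → ok
Exactly one row (r2) and one column (c3) fail → the flipped bit is at their intersection.

row 2, column 3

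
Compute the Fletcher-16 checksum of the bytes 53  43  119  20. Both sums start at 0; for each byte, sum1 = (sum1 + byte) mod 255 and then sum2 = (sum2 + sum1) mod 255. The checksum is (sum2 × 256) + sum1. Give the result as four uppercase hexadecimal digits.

59EB

Running sums (mod 255):
  after byte 0 (53): sum1=53, sum2=53
  after byte 1 (43): sum1=96, sum2=149
  after byte 2 (119): sum1=215, sum2=109
  after byte 3 (20): sum1=235, sum2=89
Checksum = sum2·256 + sum1 = 89·256 + 235 = 23019 = 0x59EB.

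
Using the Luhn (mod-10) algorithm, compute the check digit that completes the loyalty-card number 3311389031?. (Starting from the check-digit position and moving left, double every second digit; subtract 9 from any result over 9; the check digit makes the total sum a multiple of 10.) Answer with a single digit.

4

Partial digits right→left: 1 3 0 9 8 3 1 1 3 3
Double every second digit counting from the check-digit position (so the 1st, 3rd, 5th, ... of the partial from the right).
  doubled (with −9 where >9): 2 0 7 2 6 → sum 17
  kept as-is: 3 9 3 1 3 → sum 19
Total = 17 + 19 = 36.
Check digit = (10 − (36 mod 10)) mod 10 = 4.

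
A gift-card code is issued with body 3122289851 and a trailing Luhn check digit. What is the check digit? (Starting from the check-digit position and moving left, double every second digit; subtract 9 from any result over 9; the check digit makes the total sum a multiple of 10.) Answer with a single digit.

Partial digits right→left: 1 5 8 9 8 2 2 2 1 3
Double every second digit counting from the check-digit position (so the 1st, 3rd, 5th, ... of the partial from the right).
  doubled (with −9 where >9): 2 7 7 4 2 → sum 22
  kept as-is: 5 9 2 2 3 → sum 21
Total = 22 + 21 = 43.
Check digit = (10 − (43 mod 10)) mod 10 = 7.

7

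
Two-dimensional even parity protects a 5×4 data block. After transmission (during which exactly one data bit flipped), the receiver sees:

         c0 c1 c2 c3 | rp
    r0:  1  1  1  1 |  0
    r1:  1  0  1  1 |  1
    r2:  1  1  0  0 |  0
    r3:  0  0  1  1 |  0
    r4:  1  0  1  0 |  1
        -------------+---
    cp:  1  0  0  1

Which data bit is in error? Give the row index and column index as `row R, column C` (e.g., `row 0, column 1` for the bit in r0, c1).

Recompute each row's even parity and compare to rp:
  r0: data parity 0, sent rp 0 → ok
  r1: data parity 1, sent rp 1 → ok
  r2: data parity 0, sent rp 0 → ok
  r3: data parity 0, sent rp 0 → ok
  r4: data parity 0, sent rp 1 → mismatch
Recompute each column's even parity and compare to cp:
  c0: data parity 0, sent cp 1 → mismatch
  c1: data parity 0, sent cp 0 → ok
  c2: data parity 0, sent cp 0 → ok
  c3: data parity 1, sent cp 1 → ok
Exactly one row (r4) and one column (c0) fail → the flipped bit is at their intersection.

row 4, column 0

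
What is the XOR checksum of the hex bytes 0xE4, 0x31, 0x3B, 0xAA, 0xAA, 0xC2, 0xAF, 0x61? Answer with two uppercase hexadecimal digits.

E2

XOR the bytes together:
  start with 0xE4
  0xE4 ⊕ 0x31 = 0xD5
  0xD5 ⊕ 0x3B = 0xEE
  0xEE ⊕ 0xAA = 0x44
  0x44 ⊕ 0xAA = 0xEE
  0xEE ⊕ 0xC2 = 0x2C
  0x2C ⊕ 0xAF = 0x83
  0x83 ⊕ 0x61 = 0xE2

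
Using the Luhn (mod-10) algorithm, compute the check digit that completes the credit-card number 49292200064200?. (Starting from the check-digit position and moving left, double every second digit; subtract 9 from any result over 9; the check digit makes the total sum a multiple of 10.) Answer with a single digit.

9

Partial digits right→left: 0 0 2 4 6 0 0 0 2 2 9 2 9 4
Double every second digit counting from the check-digit position (so the 1st, 3rd, 5th, ... of the partial from the right).
  doubled (with −9 where >9): 0 4 3 0 4 9 9 → sum 29
  kept as-is: 0 4 0 0 2 2 4 → sum 12
Total = 29 + 12 = 41.
Check digit = (10 − (41 mod 10)) mod 10 = 9.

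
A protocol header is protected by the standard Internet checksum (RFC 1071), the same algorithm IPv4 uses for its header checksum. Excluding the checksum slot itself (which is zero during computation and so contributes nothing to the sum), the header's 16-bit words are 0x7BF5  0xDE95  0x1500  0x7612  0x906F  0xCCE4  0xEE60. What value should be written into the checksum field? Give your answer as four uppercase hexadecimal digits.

CEAC

One's-complement addition (fold any carry out of bit 15 back into bit 0):
  0x7BF5 + 0xDE95 = 0x15A8A → wrap carry → 0x5A8B
  0x5A8B + 0x1500 = 0x06F8B
  0x6F8B + 0x7612 = 0x0E59D
  0xE59D + 0x906F = 0x1760C → wrap carry → 0x760D
  0x760D + 0xCCE4 = 0x142F1 → wrap carry → 0x42F2
  0x42F2 + 0xEE60 = 0x13152 → wrap carry → 0x3153
One's-complement sum = 0x3153.
Checksum = ~0x3153 & 0xFFFF = 0xCEAC.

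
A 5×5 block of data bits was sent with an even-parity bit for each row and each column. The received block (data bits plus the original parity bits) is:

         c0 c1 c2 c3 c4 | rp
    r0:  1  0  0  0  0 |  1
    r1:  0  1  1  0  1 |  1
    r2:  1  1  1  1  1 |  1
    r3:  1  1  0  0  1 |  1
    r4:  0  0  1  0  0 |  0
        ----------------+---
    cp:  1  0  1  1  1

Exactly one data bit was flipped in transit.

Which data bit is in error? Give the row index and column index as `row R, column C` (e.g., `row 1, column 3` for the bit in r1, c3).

Recompute each row's even parity and compare to rp:
  r0: data parity 1, sent rp 1 → ok
  r1: data parity 1, sent rp 1 → ok
  r2: data parity 1, sent rp 1 → ok
  r3: data parity 1, sent rp 1 → ok
  r4: data parity 1, sent rp 0 → mismatch
Recompute each column's even parity and compare to cp:
  c0: data parity 1, sent cp 1 → ok
  c1: data parity 1, sent cp 0 → mismatch
  c2: data parity 1, sent cp 1 → ok
  c3: data parity 1, sent cp 1 → ok
  c4: data parity 1, sent cp 1 → ok
Exactly one row (r4) and one column (c1) fail → the flipped bit is at their intersection.

row 4, column 1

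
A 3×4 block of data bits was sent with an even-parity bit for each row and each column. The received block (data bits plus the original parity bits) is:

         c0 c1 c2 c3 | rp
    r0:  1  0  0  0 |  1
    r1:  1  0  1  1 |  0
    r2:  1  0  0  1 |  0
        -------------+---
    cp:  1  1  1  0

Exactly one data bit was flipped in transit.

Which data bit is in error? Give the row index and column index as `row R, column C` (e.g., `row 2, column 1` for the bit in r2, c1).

Recompute each row's even parity and compare to rp:
  r0: data parity 1, sent rp 1 → ok
  r1: data parity 1, sent rp 0 → mismatch
  r2: data parity 0, sent rp 0 → ok
Recompute each column's even parity and compare to cp:
  c0: data parity 1, sent cp 1 → ok
  c1: data parity 0, sent cp 1 → mismatch
  c2: data parity 1, sent cp 1 → ok
  c3: data parity 0, sent cp 0 → ok
Exactly one row (r1) and one column (c1) fail → the flipped bit is at their intersection.

row 1, column 1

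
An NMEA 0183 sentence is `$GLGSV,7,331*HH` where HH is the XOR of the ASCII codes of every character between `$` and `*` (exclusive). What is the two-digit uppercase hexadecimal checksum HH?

4F

XOR the ASCII codes of the payload characters:
  'G' = 0x47 → acc = 0x47
  'L' = 0x4C → acc = 0x0B
  'G' = 0x47 → acc = 0x4C
  'S' = 0x53 → acc = 0x1F
  'V' = 0x56 → acc = 0x49
  ',' = 0x2C → acc = 0x65
  '7' = 0x37 → acc = 0x52
  ',' = 0x2C → acc = 0x7E
  '3' = 0x33 → acc = 0x4D
  '3' = 0x33 → acc = 0x7E
  '1' = 0x31 → acc = 0x4F
Checksum = 0x4F.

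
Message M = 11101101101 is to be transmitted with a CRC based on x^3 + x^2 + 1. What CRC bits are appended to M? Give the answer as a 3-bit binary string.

Append 3 zeros: 11101101101000. Divide by 1101 (XOR where the leading bit is 1):
  pos 0: 1110 XOR 1101 = 0011
  pos 2: 1111 XOR 1101 = 0010
  pos 4: 1001 XOR 1101 = 0100
  pos 5: 1001 XOR 1101 = 0100
  pos 6: 1000 XOR 1101 = 0101
  pos 7: 1011 XOR 1101 = 0110
  pos 8: 1100 XOR 1101 = 0001
Remainder (last 3 bits) = 100. This is the CRC / FCS.

100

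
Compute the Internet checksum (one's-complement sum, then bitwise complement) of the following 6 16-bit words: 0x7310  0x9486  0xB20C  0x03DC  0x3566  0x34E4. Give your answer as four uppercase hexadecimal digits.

One's-complement addition (fold any carry out of bit 15 back into bit 0):
  0x7310 + 0x9486 = 0x10796 → wrap carry → 0x0797
  0x0797 + 0xB20C = 0x0B9A3
  0xB9A3 + 0x03DC = 0x0BD7F
  0xBD7F + 0x3566 = 0x0F2E5
  0xF2E5 + 0x34E4 = 0x127C9 → wrap carry → 0x27CA
One's-complement sum = 0x27CA.
Checksum = ~0x27CA & 0xFFFF = 0xD835.

D835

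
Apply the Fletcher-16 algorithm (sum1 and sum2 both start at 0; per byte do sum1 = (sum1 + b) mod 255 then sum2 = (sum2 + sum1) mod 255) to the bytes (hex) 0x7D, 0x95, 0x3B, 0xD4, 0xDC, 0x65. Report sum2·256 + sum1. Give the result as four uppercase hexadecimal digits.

6765

Running sums (mod 255):
  after byte 0 (0x7D): sum1=125, sum2=125
  after byte 1 (0x95): sum1=19, sum2=144
  after byte 2 (0x3B): sum1=78, sum2=222
  after byte 3 (0xD4): sum1=35, sum2=2
  after byte 4 (0xDC): sum1=0, sum2=2
  after byte 5 (0x65): sum1=101, sum2=103
Checksum = sum2·256 + sum1 = 103·256 + 101 = 26469 = 0x6765.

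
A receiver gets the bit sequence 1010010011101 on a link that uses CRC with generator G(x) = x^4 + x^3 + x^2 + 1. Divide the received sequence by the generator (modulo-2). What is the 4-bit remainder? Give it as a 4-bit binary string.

Modulo-2 division of 1010010011101 by 11101:
  pos 0: 10100 XOR 11101 = 01001
  pos 1: 10011 XOR 11101 = 01110
  pos 2: 11100 XOR 11101 = 00001
  pos 6: 10111 XOR 11101 = 01010
  pos 7: 10100 XOR 11101 = 01001
  pos 8: 10011 XOR 11101 = 01110
Remainder = 1110 (nonzero — an error is detected).

1110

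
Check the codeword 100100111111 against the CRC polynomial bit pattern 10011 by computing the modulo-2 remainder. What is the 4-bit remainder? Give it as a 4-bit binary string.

0001

Modulo-2 division of 100100111111 by 10011:
  pos 0: 10010 XOR 10011 = 00001
  pos 4: 10111 XOR 10011 = 00100
  pos 6: 10011 XOR 10011 = 00000
Remainder = 0001 (nonzero — an error is detected).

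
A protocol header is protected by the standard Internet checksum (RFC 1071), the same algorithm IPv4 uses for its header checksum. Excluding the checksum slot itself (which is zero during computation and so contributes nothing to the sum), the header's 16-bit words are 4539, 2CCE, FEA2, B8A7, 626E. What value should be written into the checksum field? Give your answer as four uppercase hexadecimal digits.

One's-complement addition (fold any carry out of bit 15 back into bit 0):
  0x4539 + 0x2CCE = 0x07207
  0x7207 + 0xFEA2 = 0x170A9 → wrap carry → 0x70AA
  0x70AA + 0xB8A7 = 0x12951 → wrap carry → 0x2952
  0x2952 + 0x626E = 0x08BC0
One's-complement sum = 0x8BC0.
Checksum = ~0x8BC0 & 0xFFFF = 0x743F.

743F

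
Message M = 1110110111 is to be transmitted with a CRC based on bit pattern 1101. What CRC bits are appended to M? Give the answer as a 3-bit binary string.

011

Append 3 zeros: 1110110111000. Divide by 1101 (XOR where the leading bit is 1):
  pos 0: 1110 XOR 1101 = 0011
  pos 2: 1111 XOR 1101 = 0010
  pos 4: 1001 XOR 1101 = 0100
  pos 5: 1001 XOR 1101 = 0100
  pos 6: 1001 XOR 1101 = 0100
  pos 7: 1000 XOR 1101 = 0101
  pos 8: 1010 XOR 1101 = 0111
  pos 9: 1110 XOR 1101 = 0011
Remainder (last 3 bits) = 011. This is the CRC / FCS.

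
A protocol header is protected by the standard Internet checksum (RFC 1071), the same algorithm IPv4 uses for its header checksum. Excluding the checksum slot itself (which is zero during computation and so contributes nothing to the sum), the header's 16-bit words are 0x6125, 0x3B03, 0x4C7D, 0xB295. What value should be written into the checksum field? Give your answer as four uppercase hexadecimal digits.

One's-complement addition (fold any carry out of bit 15 back into bit 0):
  0x6125 + 0x3B03 = 0x09C28
  0x9C28 + 0x4C7D = 0x0E8A5
  0xE8A5 + 0xB295 = 0x19B3A → wrap carry → 0x9B3B
One's-complement sum = 0x9B3B.
Checksum = ~0x9B3B & 0xFFFF = 0x64C4.

64C4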